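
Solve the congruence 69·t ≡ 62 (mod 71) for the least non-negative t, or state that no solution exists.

gcd(69, 71) = 1, so a unique solution mod 71 exists.
69⁻¹ ≡ 35 (mod 71).
t ≡ 35·62 ≡ 40 (mod 71).

40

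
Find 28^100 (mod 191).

Compute successive squares:
28^1 ≡ 28 (mod 191)
28^2 ≡ 28^2 = 784 ≡ 20 (mod 191)
28^4 ≡ 20^2 = 400 ≡ 18 (mod 191)
28^8 ≡ 18^2 = 324 ≡ 133 (mod 191)
28^16 ≡ 133^2 = 17689 ≡ 117 (mod 191)
28^32 ≡ 117^2 = 13689 ≡ 128 (mod 191)
28^64 ≡ 128^2 = 16384 ≡ 149 (mod 191)
28^100 = 28^64 · 28^32 · 28^4 ≡ 149 · 128 · 18 (mod 191).
Accumulate the product:
149 · 128 = 19072 ≡ 163
163 · 18 = 2934 ≡ 69

69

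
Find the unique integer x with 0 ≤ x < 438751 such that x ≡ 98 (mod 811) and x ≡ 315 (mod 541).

86875

811⁻¹ mod 541: 811*539 ≡ 1 (mod 541), so 811⁻¹ ≡ 539.
x = 98 + 811*((315 − 98)*539 mod 541) = 98 + 811*107 = 86875.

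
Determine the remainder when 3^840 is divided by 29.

1

By square-and-multiply:
840 in binary is 1101001000, i.e. 840 = 512 + 256 + 64 + 8.
3^1 ≡ 3 (mod 29)
3^2 ≡ 3^2 = 9 (mod 29)
3^4 ≡ 9^2 = 81 ≡ 23 (mod 29)
3^8 ≡ 23^2 = 529 ≡ 7 (mod 29)
3^16 ≡ 7^2 = 49 ≡ 20 (mod 29)
3^32 ≡ 20^2 = 400 ≡ 23 (mod 29)
3^64 ≡ 23^2 = 529 ≡ 7 (mod 29)
3^128 ≡ 7^2 = 49 ≡ 20 (mod 29)
3^256 ≡ 20^2 = 400 ≡ 23 (mod 29)
3^512 ≡ 23^2 = 529 ≡ 7 (mod 29)
3^840 = 3^512 · 3^256 · 3^64 · 3^8 ≡ 7 · 23 · 7 · 7 (mod 29).
Accumulate the product:
7 · 23 = 161 ≡ 16
16 · 7 = 112 ≡ 25
25 · 7 = 175 ≡ 1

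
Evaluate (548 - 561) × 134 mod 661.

241

548 - 561 = -13 ≡ 648 (mod 661)
648 × 134 = 86832 ≡ 241 (mod 661)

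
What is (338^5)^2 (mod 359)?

(338)^5 ≡ 242 (mod 359)
(242)^2 ≡ 47 (mod 359)

47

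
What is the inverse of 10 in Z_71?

Run the extended Euclidean algorithm:
71 = 7*10 + 1
10 = 10*1 + 0
gcd(10, 71) = 1, so the inverse exists.
Back-substitute for 1:
1 = 1*71 − 7*10
So 10⁻¹ ≡ −7 ≡ 64 (mod 71).

64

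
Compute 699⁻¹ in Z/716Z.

379

Run the extended Euclidean algorithm:
716 = 1·699 + 17
699 = 41·17 + 2
17 = 8·2 + 1
2 = 2·1 + 0
gcd(699, 716) = 1, so the inverse exists.
Bézout: 1 = 329·716 − 337·699.
So 699⁻¹ ≡ −337 ≡ 379 (mod 716).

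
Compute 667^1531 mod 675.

208

By square-and-multiply:
667^1 ≡ 667 (mod 675)
667^2 ≡ 667^2 = 444889 ≡ 64 (mod 675)
667^4 ≡ 64^2 = 4096 ≡ 46 (mod 675)
667^8 ≡ 46^2 = 2116 ≡ 91 (mod 675)
667^16 ≡ 91^2 = 8281 ≡ 181 (mod 675)
667^32 ≡ 181^2 = 32761 ≡ 361 (mod 675)
667^64 ≡ 361^2 = 130321 ≡ 46 (mod 675)
667^128 ≡ 46^2 = 2116 ≡ 91 (mod 675)
667^256 ≡ 91^2 = 8281 ≡ 181 (mod 675)
667^512 ≡ 181^2 = 32761 ≡ 361 (mod 675)
667^1024 ≡ 361^2 = 130321 ≡ 46 (mod 675)
667^1531 = 667^1024 · 667^256 · 667^128 · 667^64 · 667^32 · 667^16 · 667^8 · 667^2 · 667^1 ≡ 46 · 181 · 91 · 46 · 361 · 181 · 91 · 64 · 667 (mod 675).
Accumulate the product:
46 · 181 = 8326 ≡ 226
226 · 91 = 20566 ≡ 316
316 · 46 = 14536 ≡ 361
361 · 361 = 130321 ≡ 46
46 · 181 = 8326 ≡ 226
226 · 91 = 20566 ≡ 316
316 · 64 = 20224 ≡ 649
649 · 667 = 432883 ≡ 208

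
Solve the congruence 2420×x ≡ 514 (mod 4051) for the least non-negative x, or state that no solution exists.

2856

gcd(2420, 4051) = 1, so a unique solution mod 4051 exists.
2420⁻¹ ≡ 3363 (mod 4051).
x ≡ 3363×514 ≡ 2856 (mod 4051).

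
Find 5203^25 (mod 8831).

5559

25 in binary is 11001, i.e. 25 = 16 + 8 + 1.
5203^1 ≡ 5203 (mod 8831)
5203^2 ≡ 5203^2 = 27071209 ≡ 4194 (mod 8831)
5203^4 ≡ 4194^2 = 17589636 ≡ 7115 (mod 8831)
5203^8 ≡ 7115^2 = 50623225 ≡ 3933 (mod 8831)
5203^16 ≡ 3933^2 = 15468489 ≡ 5408 (mod 8831)
5203^25 = 5203^16 × 5203^8 × 5203^1 ≡ 5408 × 3933 × 5203 (mod 8831).
Accumulate the product:
5408 × 3933 = 21269664 ≡ 4616
4616 × 5203 = 24017048 ≡ 5559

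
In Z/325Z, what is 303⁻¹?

Apply the Euclidean algorithm and back-substitute:
325 = 1×303 + 22
303 = 13×22 + 17
22 = 1×17 + 5
17 = 3×5 + 2
5 = 2×2 + 1
2 = 2×1 + 0
gcd(303, 325) = 1, so the inverse exists.
Bézout: 1 = 124×325 − 133×303.
So 303⁻¹ ≡ −133 ≡ 192 (mod 325).

192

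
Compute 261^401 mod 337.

62

Compute successive squares:
401 in binary is 110010001, i.e. 401 = 256 + 128 + 16 + 1.
261^1 ≡ 261 (mod 337)
261^2 ≡ 261^2 = 68121 ≡ 47 (mod 337)
261^4 ≡ 47^2 = 2209 ≡ 187 (mod 337)
261^8 ≡ 187^2 = 34969 ≡ 258 (mod 337)
261^16 ≡ 258^2 = 66564 ≡ 175 (mod 337)
261^32 ≡ 175^2 = 30625 ≡ 295 (mod 337)
261^64 ≡ 295^2 = 87025 ≡ 79 (mod 337)
261^128 ≡ 79^2 = 6241 ≡ 175 (mod 337)
261^256 ≡ 175^2 = 30625 ≡ 295 (mod 337)
261^401 = 261^256 × 261^128 × 261^16 × 261^1 ≡ 295 × 175 × 175 × 261 (mod 337).
Accumulate the product:
295 × 175 = 51625 ≡ 64
64 × 175 = 11200 ≡ 79
79 × 261 = 20619 ≡ 62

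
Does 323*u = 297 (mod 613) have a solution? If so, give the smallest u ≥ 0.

18

gcd(323, 613) = 1, so a unique solution mod 613 exists.
323⁻¹ ≡ 353 (mod 613).
u ≡ 353*297 ≡ 18 (mod 613).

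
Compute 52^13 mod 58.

24

By square-and-multiply:
13 in binary is 1101, i.e. 13 = 8 + 4 + 1.
52^1 ≡ 52 (mod 58)
52^2 ≡ 52^2 = 2704 ≡ 36 (mod 58)
52^4 ≡ 36^2 = 1296 ≡ 20 (mod 58)
52^8 ≡ 20^2 = 400 ≡ 52 (mod 58)
52^13 = 52^8 × 52^4 × 52^1 ≡ 52 × 20 × 52 (mod 58).
Accumulate the product:
52 × 20 = 1040 ≡ 54
54 × 52 = 2808 ≡ 24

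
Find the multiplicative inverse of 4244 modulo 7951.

459

Run the extended Euclidean algorithm:
7951 = 1·4244 + 3707
4244 = 1·3707 + 537
3707 = 6·537 + 485
537 = 1·485 + 52
485 = 9·52 + 17
52 = 3·17 + 1
17 = 17·1 + 0
gcd(4244, 7951) = 1, so the inverse exists.
Bézout: 1 = −245·7951 + 459·4244.
So 4244⁻¹ ≡ 459 (mod 7951).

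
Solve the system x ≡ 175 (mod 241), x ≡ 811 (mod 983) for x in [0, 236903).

241⁻¹ mod 983: 241×155 ≡ 1 (mod 983), so 241⁻¹ ≡ 155.
x = 175 + 241×((811 − 175)×155 mod 983) = 175 + 241×280 = 67655.

67655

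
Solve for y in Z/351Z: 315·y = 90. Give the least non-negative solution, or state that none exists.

17

gcd(315, 351) = 9, and 9 | 90, so solutions exist.
Divide through by 9: 35·y ≡ 10 (mod 39).
35⁻¹ ≡ 29 (mod 39).
y ≡ 29·10 ≡ 17 (mod 39).
The smallest non-negative solution is y = 17.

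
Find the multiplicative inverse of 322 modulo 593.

407

593 = 1*322 + 271
322 = 1*271 + 51
271 = 5*51 + 16
51 = 3*16 + 3
16 = 5*3 + 1
3 = 3*1 + 0
gcd(322, 593) = 1, so the inverse exists.
Back-substitute for 1:
1 = 1*16 − 5*3
  = −5*51 + 16*16
  = 16*271 − 85*51
  = −85*322 + 101*271
  = 101*593 − 186*322
So 322⁻¹ ≡ −186 ≡ 407 (mod 593).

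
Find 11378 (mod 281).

11378 = 40×281 + 138, so 11378 ≡ 138 (mod 281).

138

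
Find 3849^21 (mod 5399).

1109

Using repeated squaring:
21 in binary is 10101, i.e. 21 = 16 + 4 + 1.
3849^1 ≡ 3849 (mod 5399)
3849^2 ≡ 3849^2 = 14814801 ≡ 5344 (mod 5399)
3849^4 ≡ 5344^2 = 28558336 ≡ 3025 (mod 5399)
3849^8 ≡ 3025^2 = 9150625 ≡ 4719 (mod 5399)
3849^16 ≡ 4719^2 = 22268961 ≡ 3485 (mod 5399)
3849^21 = 3849^16 × 3849^4 × 3849^1 ≡ 3485 × 3025 × 3849 (mod 5399).
Accumulate the product:
3485 × 3025 = 10542125 ≡ 3277
3277 × 3849 = 12613173 ≡ 1109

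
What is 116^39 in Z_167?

94

Using repeated squaring:
39 in binary is 100111, i.e. 39 = 32 + 4 + 2 + 1.
116^1 ≡ 116 (mod 167)
116^2 ≡ 116^2 = 13456 ≡ 96 (mod 167)
116^4 ≡ 96^2 = 9216 ≡ 31 (mod 167)
116^8 ≡ 31^2 = 961 ≡ 126 (mod 167)
116^16 ≡ 126^2 = 15876 ≡ 11 (mod 167)
116^32 ≡ 11^2 = 121 (mod 167)
116^39 = 116^32 × 116^4 × 116^2 × 116^1 ≡ 121 × 31 × 96 × 116 (mod 167).
Accumulate the product:
121 × 31 = 3751 ≡ 77
77 × 96 = 7392 ≡ 44
44 × 116 = 5104 ≡ 94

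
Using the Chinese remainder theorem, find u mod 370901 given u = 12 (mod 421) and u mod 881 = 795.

421⁻¹ mod 881: 421*768 ≡ 1 (mod 881), so 421⁻¹ ≡ 768.
u = 12 + 421*((795 − 12)*768 mod 881) = 12 + 421*502 = 211354.
Check: 211354 mod 421 = 12, 211354 mod 881 = 795. ✓

211354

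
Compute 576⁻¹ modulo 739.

68

Run the extended Euclidean algorithm:
739 = 1×576 + 163
576 = 3×163 + 87
163 = 1×87 + 76
87 = 1×76 + 11
76 = 6×11 + 10
11 = 1×10 + 1
10 = 10×1 + 0
gcd(576, 739) = 1, so the inverse exists.
Back-substitute for 1:
1 = 1×11 − 1×10
  = −1×76 + 7×11
  = 7×87 − 8×76
  = −8×163 + 15×87
  = 15×576 − 53×163
  = −53×739 + 68×576
So 576⁻¹ ≡ 68 (mod 739).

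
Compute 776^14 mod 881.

14 in binary is 1110, i.e. 14 = 8 + 4 + 2.
776^1 ≡ 776 (mod 881)
776^2 ≡ 776^2 = 602176 ≡ 453 (mod 881)
776^4 ≡ 453^2 = 205209 ≡ 817 (mod 881)
776^8 ≡ 817^2 = 667489 ≡ 572 (mod 881)
776^14 = 776^8 · 776^4 · 776^2 ≡ 572 · 817 · 453 (mod 881).
Accumulate the product:
572 · 817 = 467324 ≡ 394
394 · 453 = 178482 ≡ 520

520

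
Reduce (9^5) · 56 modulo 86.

(9)^5 ≡ 53 (mod 86)
53 · 56 = 2968 ≡ 44 (mod 86)

44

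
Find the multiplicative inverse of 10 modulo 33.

10

33 = 3*10 + 3
10 = 3*3 + 1
3 = 3*1 + 0
gcd(10, 33) = 1, so the inverse exists.
Bézout: 1 = −3*33 + 10*10.
So 10⁻¹ ≡ 10 (mod 33).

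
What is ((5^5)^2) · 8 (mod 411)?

(5)^5 ≡ 248 (mod 411)
(248)^2 ≡ 265 (mod 411)
265 · 8 = 2120 ≡ 65 (mod 411)

65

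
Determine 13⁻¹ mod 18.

7

18 = 1*13 + 5
13 = 2*5 + 3
5 = 1*3 + 2
3 = 1*2 + 1
2 = 2*1 + 0
gcd(13, 18) = 1, so the inverse exists.
Bézout: 1 = −5*18 + 7*13.
So 13⁻¹ ≡ 7 (mod 18).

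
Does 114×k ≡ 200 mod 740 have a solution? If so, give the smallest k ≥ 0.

gcd(114, 740) = 2, and 2 | 200, so solutions exist.
Divide through by 2: 57×k mod 370 = 100.
57⁻¹ ≡ 13 (mod 370).
k ≡ 13×100 ≡ 190 (mod 370).
The smallest non-negative solution is k = 190.

190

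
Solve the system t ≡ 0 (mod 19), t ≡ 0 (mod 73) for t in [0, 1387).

19⁻¹ mod 73: 19*50 ≡ 1 (mod 73), so 19⁻¹ ≡ 50.
t = 0 + 19*((0 − 0)*50 mod 73) = 0 + 19*0 = 0.

0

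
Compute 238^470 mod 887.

242

By square-and-multiply:
470 in binary is 111010110, i.e. 470 = 256 + 128 + 64 + 16 + 4 + 2.
238^1 ≡ 238 (mod 887)
238^2 ≡ 238^2 = 56644 ≡ 763 (mod 887)
238^4 ≡ 763^2 = 582169 ≡ 297 (mod 887)
238^8 ≡ 297^2 = 88209 ≡ 396 (mod 887)
238^16 ≡ 396^2 = 156816 ≡ 704 (mod 887)
238^32 ≡ 704^2 = 495616 ≡ 670 (mod 887)
238^64 ≡ 670^2 = 448900 ≡ 78 (mod 887)
238^128 ≡ 78^2 = 6084 ≡ 762 (mod 887)
238^256 ≡ 762^2 = 580644 ≡ 546 (mod 887)
238^470 = 238^256 × 238^128 × 238^64 × 238^16 × 238^4 × 238^2 ≡ 546 × 762 × 78 × 704 × 297 × 763 (mod 887).
Accumulate the product:
546 × 762 = 416052 ≡ 49
49 × 78 = 3822 ≡ 274
274 × 704 = 192896 ≡ 417
417 × 297 = 123849 ≡ 556
556 × 763 = 424228 ≡ 242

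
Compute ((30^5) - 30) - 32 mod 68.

2

(30)^5 ≡ 64 (mod 68)
64 - 30 = 34
34 - 32 = 2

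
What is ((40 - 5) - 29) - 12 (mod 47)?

40 - 5 = 35
35 - 29 = 6
6 - 12 = -6 ≡ 41 (mod 47)

41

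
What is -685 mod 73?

-685 = -10*73 + 45, so -685 ≡ 45 (mod 73).

45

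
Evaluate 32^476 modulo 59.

4

476 in binary is 111011100, i.e. 476 = 256 + 128 + 64 + 16 + 8 + 4.
32^1 ≡ 32 (mod 59)
32^2 ≡ 32^2 = 1024 ≡ 21 (mod 59)
32^4 ≡ 21^2 = 441 ≡ 28 (mod 59)
32^8 ≡ 28^2 = 784 ≡ 17 (mod 59)
32^16 ≡ 17^2 = 289 ≡ 53 (mod 59)
32^32 ≡ 53^2 = 2809 ≡ 36 (mod 59)
32^64 ≡ 36^2 = 1296 ≡ 57 (mod 59)
32^128 ≡ 57^2 = 3249 ≡ 4 (mod 59)
32^256 ≡ 4^2 = 16 (mod 59)
32^476 = 32^256 · 32^128 · 32^64 · 32^16 · 32^8 · 32^4 ≡ 16 · 4 · 57 · 53 · 17 · 28 (mod 59).
Accumulate the product:
16 · 4 = 64 ≡ 5
5 · 57 = 285 ≡ 49
49 · 53 = 2597 ≡ 1
1 · 17 = 17
17 · 28 = 476 ≡ 4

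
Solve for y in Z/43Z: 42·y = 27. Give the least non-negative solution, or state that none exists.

gcd(42, 43) = 1, so a unique solution mod 43 exists.
42⁻¹ ≡ 42 (mod 43).
y ≡ 42·27 ≡ 16 (mod 43).

16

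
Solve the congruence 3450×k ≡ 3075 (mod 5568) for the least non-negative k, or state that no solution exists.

gcd(3450, 5568) = 6, and 6 does not divide 3075.
So the congruence has no solution.

no solution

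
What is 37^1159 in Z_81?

10

By square-and-multiply:
1159 in binary is 10010000111, i.e. 1159 = 1024 + 128 + 4 + 2 + 1.
37^1 ≡ 37 (mod 81)
37^2 ≡ 37^2 = 1369 ≡ 73 (mod 81)
37^4 ≡ 73^2 = 5329 ≡ 64 (mod 81)
37^8 ≡ 64^2 = 4096 ≡ 46 (mod 81)
37^16 ≡ 46^2 = 2116 ≡ 10 (mod 81)
37^32 ≡ 10^2 = 100 ≡ 19 (mod 81)
37^64 ≡ 19^2 = 361 ≡ 37 (mod 81)
37^128 ≡ 37^2 = 1369 ≡ 73 (mod 81)
37^256 ≡ 73^2 = 5329 ≡ 64 (mod 81)
37^512 ≡ 64^2 = 4096 ≡ 46 (mod 81)
37^1024 ≡ 46^2 = 2116 ≡ 10 (mod 81)
37^1159 = 37^1024 × 37^128 × 37^4 × 37^2 × 37^1 ≡ 10 × 73 × 64 × 73 × 37 (mod 81).
Accumulate the product:
10 × 73 = 730 ≡ 1
1 × 64 = 64
64 × 73 = 4672 ≡ 55
55 × 37 = 2035 ≡ 10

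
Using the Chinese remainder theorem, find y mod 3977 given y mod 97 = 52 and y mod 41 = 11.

97⁻¹ mod 41: 97*11 ≡ 1 (mod 41), so 97⁻¹ ≡ 11.
y = 52 + 97*((11 − 52)*11 mod 41) = 52 + 97*0 = 52.
Check: 52 mod 97 = 52, 52 mod 41 = 11. ✓

52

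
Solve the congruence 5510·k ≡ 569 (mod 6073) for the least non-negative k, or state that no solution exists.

2124

gcd(5510, 6073) = 1, so a unique solution mod 6073 exists.
5510⁻¹ ≡ 5415 (mod 6073).
k ≡ 5415·569 ≡ 2124 (mod 6073).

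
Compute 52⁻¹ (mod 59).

42

Apply the Euclidean algorithm and back-substitute:
59 = 1*52 + 7
52 = 7*7 + 3
7 = 2*3 + 1
3 = 3*1 + 0
gcd(52, 59) = 1, so the inverse exists.
Back-substitute for 1:
1 = 1*7 − 2*3
  = −2*52 + 15*7
  = 15*59 − 17*52
So 52⁻¹ ≡ −17 ≡ 42 (mod 59).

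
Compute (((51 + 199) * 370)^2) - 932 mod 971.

51 + 199 = 250
250 * 370 = 92500 ≡ 255 (mod 971)
(255)^2 ≡ 939 (mod 971)
939 - 932 = 7

7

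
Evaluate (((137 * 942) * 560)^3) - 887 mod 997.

735

137 * 942 = 129054 ≡ 441 (mod 997)
441 * 560 = 246960 ≡ 701 (mod 997)
(701)^3 ≡ 625 (mod 997)
625 - 887 = -262 ≡ 735 (mod 997)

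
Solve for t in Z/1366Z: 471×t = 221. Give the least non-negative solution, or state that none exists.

421

gcd(471, 1366) = 1, so a unique solution mod 1366 exists.
471⁻¹ ≡ 1337 (mod 1366).
t ≡ 1337×221 ≡ 421 (mod 1366).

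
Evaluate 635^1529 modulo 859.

463

Using repeated squaring:
1529 in binary is 10111111001, i.e. 1529 = 1024 + 256 + 128 + 64 + 32 + 16 + 8 + 1.
635^1 ≡ 635 (mod 859)
635^2 ≡ 635^2 = 403225 ≡ 354 (mod 859)
635^4 ≡ 354^2 = 125316 ≡ 761 (mod 859)
635^8 ≡ 761^2 = 579121 ≡ 155 (mod 859)
635^16 ≡ 155^2 = 24025 ≡ 832 (mod 859)
635^32 ≡ 832^2 = 692224 ≡ 729 (mod 859)
635^64 ≡ 729^2 = 531441 ≡ 579 (mod 859)
635^128 ≡ 579^2 = 335241 ≡ 231 (mod 859)
635^256 ≡ 231^2 = 53361 ≡ 103 (mod 859)
635^512 ≡ 103^2 = 10609 ≡ 301 (mod 859)
635^1024 ≡ 301^2 = 90601 ≡ 406 (mod 859)
635^1529 = 635^1024 · 635^256 · 635^128 · 635^64 · 635^32 · 635^16 · 635^8 · 635^1 ≡ 406 · 103 · 231 · 579 · 729 · 832 · 155 · 635 (mod 859).
Accumulate the product:
406 · 103 = 41818 ≡ 586
586 · 231 = 135366 ≡ 503
503 · 579 = 291237 ≡ 36
36 · 729 = 26244 ≡ 474
474 · 832 = 394368 ≡ 87
87 · 155 = 13485 ≡ 600
600 · 635 = 381000 ≡ 463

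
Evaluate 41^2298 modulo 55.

16

Using repeated squaring:
41^1 ≡ 41 (mod 55)
41^2 ≡ 41^2 = 1681 ≡ 31 (mod 55)
41^4 ≡ 31^2 = 961 ≡ 26 (mod 55)
41^8 ≡ 26^2 = 676 ≡ 16 (mod 55)
41^16 ≡ 16^2 = 256 ≡ 36 (mod 55)
41^32 ≡ 36^2 = 1296 ≡ 31 (mod 55)
41^64 ≡ 31^2 = 961 ≡ 26 (mod 55)
41^128 ≡ 26^2 = 676 ≡ 16 (mod 55)
41^256 ≡ 16^2 = 256 ≡ 36 (mod 55)
41^512 ≡ 36^2 = 1296 ≡ 31 (mod 55)
41^1024 ≡ 31^2 = 961 ≡ 26 (mod 55)
41^2048 ≡ 26^2 = 676 ≡ 16 (mod 55)
41^2298 = 41^2048 · 41^128 · 41^64 · 41^32 · 41^16 · 41^8 · 41^2 ≡ 16 · 16 · 26 · 31 · 36 · 16 · 31 (mod 55).
Accumulate the product:
16 · 16 = 256 ≡ 36
36 · 26 = 936 ≡ 1
1 · 31 = 31
31 · 36 = 1116 ≡ 16
16 · 16 = 256 ≡ 36
36 · 31 = 1116 ≡ 16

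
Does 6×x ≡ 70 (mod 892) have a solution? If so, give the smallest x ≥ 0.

309

gcd(6, 892) = 2, and 2 | 70, so solutions exist.
Divide through by 2: 3×x ≡ 35 mod 446.
3⁻¹ ≡ 149 (mod 446).
x ≡ 149×35 ≡ 309 (mod 446).
The smallest non-negative solution is x = 309.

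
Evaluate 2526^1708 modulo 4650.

1926

2526^1 ≡ 2526 (mod 4650)
2526^2 ≡ 2526^2 = 6380676 ≡ 876 (mod 4650)
2526^4 ≡ 876^2 = 767376 ≡ 126 (mod 4650)
2526^8 ≡ 126^2 = 15876 ≡ 1926 (mod 4650)
2526^16 ≡ 1926^2 = 3709476 ≡ 3426 (mod 4650)
2526^32 ≡ 3426^2 = 11737476 ≡ 876 (mod 4650)
2526^64 ≡ 876^2 = 767376 ≡ 126 (mod 4650)
2526^128 ≡ 126^2 = 15876 ≡ 1926 (mod 4650)
2526^256 ≡ 1926^2 = 3709476 ≡ 3426 (mod 4650)
2526^512 ≡ 3426^2 = 11737476 ≡ 876 (mod 4650)
2526^1024 ≡ 876^2 = 767376 ≡ 126 (mod 4650)
2526^1708 = 2526^1024 · 2526^512 · 2526^128 · 2526^32 · 2526^8 · 2526^4 ≡ 126 · 876 · 1926 · 876 · 1926 · 126 (mod 4650).
Accumulate the product:
126 · 876 = 110376 ≡ 3426
3426 · 1926 = 6598476 ≡ 126
126 · 876 = 110376 ≡ 3426
3426 · 1926 = 6598476 ≡ 126
126 · 126 = 15876 ≡ 1926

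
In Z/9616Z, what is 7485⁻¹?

9616 = 1*7485 + 2131
7485 = 3*2131 + 1092
2131 = 1*1092 + 1039
1092 = 1*1039 + 53
1039 = 19*53 + 32
53 = 1*32 + 21
32 = 1*21 + 11
21 = 1*11 + 10
11 = 1*10 + 1
10 = 10*1 + 0
gcd(7485, 9616) = 1, so the inverse exists.
Back-substitute for 1:
1 = 1*11 − 1*10
  = −1*21 + 2*11
  = 2*32 − 3*21
  = −3*53 + 5*32
  = 5*1039 − 98*53
  = −98*1092 + 103*1039
  = 103*2131 − 201*1092
  = −201*7485 + 706*2131
  = 706*9616 − 907*7485
So 7485⁻¹ ≡ −907 ≡ 8709 (mod 9616).

8709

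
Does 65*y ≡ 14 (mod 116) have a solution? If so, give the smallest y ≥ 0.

gcd(65, 116) = 1, so a unique solution mod 116 exists.
65⁻¹ ≡ 25 (mod 116).
y ≡ 25*14 ≡ 2 (mod 116).

2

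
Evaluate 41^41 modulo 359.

44

41 in binary is 101001, i.e. 41 = 32 + 8 + 1.
41^1 ≡ 41 (mod 359)
41^2 ≡ 41^2 = 1681 ≡ 245 (mod 359)
41^4 ≡ 245^2 = 60025 ≡ 72 (mod 359)
41^8 ≡ 72^2 = 5184 ≡ 158 (mod 359)
41^16 ≡ 158^2 = 24964 ≡ 193 (mod 359)
41^32 ≡ 193^2 = 37249 ≡ 272 (mod 359)
41^41 = 41^32 · 41^8 · 41^1 ≡ 272 · 158 · 41 (mod 359).
Accumulate the product:
272 · 158 = 42976 ≡ 255
255 · 41 = 10455 ≡ 44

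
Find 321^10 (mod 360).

Using repeated squaring:
321^1 ≡ 321 (mod 360)
321^2 ≡ 321^2 = 103041 ≡ 81 (mod 360)
321^4 ≡ 81^2 = 6561 ≡ 81 (mod 360)
321^8 ≡ 81^2 = 6561 ≡ 81 (mod 360)
321^10 = 321^8 * 321^2 ≡ 81 * 81 (mod 360).
81 * 81 = 6561 ≡ 81 (mod 360).

81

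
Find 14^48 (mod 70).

48 in binary is 110000, i.e. 48 = 32 + 16.
14^1 ≡ 14 (mod 70)
14^2 ≡ 14^2 = 196 ≡ 56 (mod 70)
14^4 ≡ 56^2 = 3136 ≡ 56 (mod 70)
14^8 ≡ 56^2 = 3136 ≡ 56 (mod 70)
14^16 ≡ 56^2 = 3136 ≡ 56 (mod 70)
14^32 ≡ 56^2 = 3136 ≡ 56 (mod 70)
14^48 = 14^32 * 14^16 ≡ 56 * 56 (mod 70).
56 * 56 = 3136 ≡ 56 (mod 70).

56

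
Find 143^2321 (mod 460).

183

Compute successive squares:
2321 in binary is 100100010001, i.e. 2321 = 2048 + 256 + 16 + 1.
143^1 ≡ 143 (mod 460)
143^2 ≡ 143^2 = 20449 ≡ 209 (mod 460)
143^4 ≡ 209^2 = 43681 ≡ 441 (mod 460)
143^8 ≡ 441^2 = 194481 ≡ 361 (mod 460)
143^16 ≡ 361^2 = 130321 ≡ 141 (mod 460)
143^32 ≡ 141^2 = 19881 ≡ 101 (mod 460)
143^64 ≡ 101^2 = 10201 ≡ 81 (mod 460)
143^128 ≡ 81^2 = 6561 ≡ 121 (mod 460)
143^256 ≡ 121^2 = 14641 ≡ 381 (mod 460)
143^512 ≡ 381^2 = 145161 ≡ 261 (mod 460)
143^1024 ≡ 261^2 = 68121 ≡ 41 (mod 460)
143^2048 ≡ 41^2 = 1681 ≡ 301 (mod 460)
143^2321 = 143^2048 * 143^256 * 143^16 * 143^1 ≡ 301 * 381 * 141 * 143 (mod 460).
Accumulate the product:
301 * 381 = 114681 ≡ 141
141 * 141 = 19881 ≡ 101
101 * 143 = 14443 ≡ 183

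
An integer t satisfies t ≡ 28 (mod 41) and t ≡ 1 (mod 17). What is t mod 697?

41⁻¹ mod 17: 41·5 ≡ 1 (mod 17), so 41⁻¹ ≡ 5.
t = 28 + 41·((1 − 28)·5 mod 17) = 28 + 41·1 = 69.
Check: 69 mod 41 = 28, 69 mod 17 = 1. ✓

69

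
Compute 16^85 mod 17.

Using repeated squaring:
85 in binary is 1010101, i.e. 85 = 64 + 16 + 4 + 1.
16^1 ≡ 16 (mod 17)
16^2 ≡ 16^2 = 256 ≡ 1 (mod 17)
16^4 ≡ 1^2 = 1 (mod 17)
16^8 ≡ 1^2 = 1 (mod 17)
16^16 ≡ 1^2 = 1 (mod 17)
16^32 ≡ 1^2 = 1 (mod 17)
16^64 ≡ 1^2 = 1 (mod 17)
16^85 = 16^64 · 16^16 · 16^4 · 16^1 ≡ 1 · 1 · 1 · 16 (mod 17).
Accumulate the product:
1 · 1 = 1
1 · 1 = 1
1 · 16 = 16

16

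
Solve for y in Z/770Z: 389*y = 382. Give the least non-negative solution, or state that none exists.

gcd(389, 770) = 1, so a unique solution mod 770 exists.
389⁻¹ ≡ 289 (mod 770).
y ≡ 289*382 ≡ 288 (mod 770).

288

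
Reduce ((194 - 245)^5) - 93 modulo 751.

194 - 245 = -51 ≡ 700 (mod 751)
(700)^5 ≡ 671 (mod 751)
671 - 93 = 578

578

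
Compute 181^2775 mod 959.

Using repeated squaring:
181^1 ≡ 181 (mod 959)
181^2 ≡ 181^2 = 32761 ≡ 155 (mod 959)
181^4 ≡ 155^2 = 24025 ≡ 50 (mod 959)
181^8 ≡ 50^2 = 2500 ≡ 582 (mod 959)
181^16 ≡ 582^2 = 338724 ≡ 197 (mod 959)
181^32 ≡ 197^2 = 38809 ≡ 449 (mod 959)
181^64 ≡ 449^2 = 201601 ≡ 211 (mod 959)
181^128 ≡ 211^2 = 44521 ≡ 407 (mod 959)
181^256 ≡ 407^2 = 165649 ≡ 701 (mod 959)
181^512 ≡ 701^2 = 491401 ≡ 393 (mod 959)
181^1024 ≡ 393^2 = 154449 ≡ 50 (mod 959)
181^2048 ≡ 50^2 = 2500 ≡ 582 (mod 959)
181^2775 = 181^2048 × 181^512 × 181^128 × 181^64 × 181^16 × 181^4 × 181^2 × 181^1 ≡ 582 × 393 × 407 × 211 × 197 × 50 × 155 × 181 (mod 959).
Accumulate the product:
582 × 393 = 228726 ≡ 484
484 × 407 = 196988 ≡ 393
393 × 211 = 82923 ≡ 449
449 × 197 = 88453 ≡ 225
225 × 50 = 11250 ≡ 701
701 × 155 = 108655 ≡ 288
288 × 181 = 52128 ≡ 342

342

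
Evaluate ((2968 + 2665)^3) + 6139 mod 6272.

4220

2968 + 2665 = 5633
(5633)^3 ≡ 4353 (mod 6272)
4353 + 6139 = 10492 ≡ 4220 (mod 6272)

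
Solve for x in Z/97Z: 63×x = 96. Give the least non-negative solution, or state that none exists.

gcd(63, 97) = 1, so a unique solution mod 97 exists.
63⁻¹ ≡ 77 (mod 97).
x ≡ 77×96 ≡ 20 (mod 97).

20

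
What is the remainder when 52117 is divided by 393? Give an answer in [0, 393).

241

52117 = 132·393 + 241, so 52117 ≡ 241 (mod 393).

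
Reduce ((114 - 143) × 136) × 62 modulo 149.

130

114 - 143 = -29 ≡ 120 (mod 149)
120 × 136 = 16320 ≡ 79 (mod 149)
79 × 62 = 4898 ≡ 130 (mod 149)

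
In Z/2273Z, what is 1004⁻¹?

2273 = 2*1004 + 265
1004 = 3*265 + 209
265 = 1*209 + 56
209 = 3*56 + 41
56 = 1*41 + 15
41 = 2*15 + 11
15 = 1*11 + 4
11 = 2*4 + 3
4 = 1*3 + 1
3 = 3*1 + 0
gcd(1004, 2273) = 1, so the inverse exists.
Bézout: 1 = 269*2273 − 609*1004.
So 1004⁻¹ ≡ −609 ≡ 1664 (mod 2273).

1664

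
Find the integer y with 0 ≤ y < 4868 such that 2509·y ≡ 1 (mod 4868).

357

4868 = 1×2509 + 2359
2509 = 1×2359 + 150
2359 = 15×150 + 109
150 = 1×109 + 41
109 = 2×41 + 27
41 = 1×27 + 14
27 = 1×14 + 13
14 = 1×13 + 1
13 = 13×1 + 0
gcd(2509, 4868) = 1, so the inverse exists.
Bézout: 1 = −184×4868 + 357×2509.
So 2509⁻¹ ≡ 357 (mod 4868).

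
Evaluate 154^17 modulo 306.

Using repeated squaring:
154^1 ≡ 154 (mod 306)
154^2 ≡ 154^2 = 23716 ≡ 154 (mod 306)
154^4 ≡ 154^2 = 23716 ≡ 154 (mod 306)
154^8 ≡ 154^2 = 23716 ≡ 154 (mod 306)
154^16 ≡ 154^2 = 23716 ≡ 154 (mod 306)
154^17 = 154^16 · 154^1 ≡ 154 · 154 (mod 306).
154 · 154 = 23716 ≡ 154 (mod 306).

154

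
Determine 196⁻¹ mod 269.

Run the extended Euclidean algorithm:
269 = 1·196 + 73
196 = 2·73 + 50
73 = 1·50 + 23
50 = 2·23 + 4
23 = 5·4 + 3
4 = 1·3 + 1
3 = 3·1 + 0
gcd(196, 269) = 1, so the inverse exists.
Back-substitute for 1:
1 = 1·4 − 1·3
  = −1·23 + 6·4
  = 6·50 − 13·23
  = −13·73 + 19·50
  = 19·196 − 51·73
  = −51·269 + 70·196
So 196⁻¹ ≡ 70 (mod 269).

70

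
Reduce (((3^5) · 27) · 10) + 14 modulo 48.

8

(3)^5 ≡ 3 (mod 48)
3 · 27 = 81 ≡ 33 (mod 48)
33 · 10 = 330 ≡ 42 (mod 48)
42 + 14 = 56 ≡ 8 (mod 48)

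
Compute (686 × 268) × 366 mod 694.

210

686 × 268 = 183848 ≡ 632 (mod 694)
632 × 366 = 231312 ≡ 210 (mod 694)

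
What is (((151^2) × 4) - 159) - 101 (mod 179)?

(151)^2 ≡ 68 (mod 179)
68 × 4 = 272 ≡ 93 (mod 179)
93 - 159 = -66 ≡ 113 (mod 179)
113 - 101 = 12

12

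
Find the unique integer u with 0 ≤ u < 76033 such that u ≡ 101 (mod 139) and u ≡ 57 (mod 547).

139⁻¹ mod 547: 139*122 ≡ 1 (mod 547), so 139⁻¹ ≡ 122.
u = 101 + 139*((57 − 101)*122 mod 547) = 101 + 139*102 = 14279.
Check: 14279 mod 139 = 101, 14279 mod 547 = 57. ✓

14279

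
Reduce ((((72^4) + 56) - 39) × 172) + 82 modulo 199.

(72)^4 ≡ 100 (mod 199)
100 + 56 = 156
156 - 39 = 117
117 × 172 = 20124 ≡ 25 (mod 199)
25 + 82 = 107

107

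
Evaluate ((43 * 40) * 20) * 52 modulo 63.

43 * 40 = 1720 ≡ 19 (mod 63)
19 * 20 = 380 ≡ 2 (mod 63)
2 * 52 = 104 ≡ 41 (mod 63)

41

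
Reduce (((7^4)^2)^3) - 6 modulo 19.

(7)^4 ≡ 7 (mod 19)
(7)^2 ≡ 11 (mod 19)
(11)^3 ≡ 1 (mod 19)
1 - 6 = -5 ≡ 14 (mod 19)

14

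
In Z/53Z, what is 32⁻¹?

Apply the Euclidean algorithm and back-substitute:
53 = 1*32 + 21
32 = 1*21 + 11
21 = 1*11 + 10
11 = 1*10 + 1
10 = 10*1 + 0
gcd(32, 53) = 1, so the inverse exists.
Back-substitute for 1:
1 = 1*11 − 1*10
  = −1*21 + 2*11
  = 2*32 − 3*21
  = −3*53 + 5*32
So 32⁻¹ ≡ 5 (mod 53).

5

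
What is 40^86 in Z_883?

By square-and-multiply:
86 in binary is 1010110, i.e. 86 = 64 + 16 + 4 + 2.
40^1 ≡ 40 (mod 883)
40^2 ≡ 40^2 = 1600 ≡ 717 (mod 883)
40^4 ≡ 717^2 = 514089 ≡ 183 (mod 883)
40^8 ≡ 183^2 = 33489 ≡ 818 (mod 883)
40^16 ≡ 818^2 = 669124 ≡ 693 (mod 883)
40^32 ≡ 693^2 = 480249 ≡ 780 (mod 883)
40^64 ≡ 780^2 = 608400 ≡ 13 (mod 883)
40^86 = 40^64 · 40^16 · 40^4 · 40^2 ≡ 13 · 693 · 183 · 717 (mod 883).
Accumulate the product:
13 · 693 = 9009 ≡ 179
179 · 183 = 32757 ≡ 86
86 · 717 = 61662 ≡ 735

735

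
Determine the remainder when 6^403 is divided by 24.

Compute successive squares:
403 in binary is 110010011, i.e. 403 = 256 + 128 + 16 + 2 + 1.
6^1 ≡ 6 (mod 24)
6^2 ≡ 6^2 = 36 ≡ 12 (mod 24)
6^4 ≡ 12^2 = 144 ≡ 0 (mod 24)
6^8 ≡ 0^2 = 0 (mod 24)
6^16 ≡ 0^2 = 0 (mod 24)
6^32 ≡ 0^2 = 0 (mod 24)
6^64 ≡ 0^2 = 0 (mod 24)
6^128 ≡ 0^2 = 0 (mod 24)
6^256 ≡ 0^2 = 0 (mod 24)
6^403 = 6^256 · 6^128 · 6^16 · 6^2 · 6^1 ≡ 0 · 0 · 0 · 12 · 6 (mod 24).
Accumulate the product:
0 · 0 = 0
0 · 0 = 0
0 · 12 = 0
0 · 6 = 0

0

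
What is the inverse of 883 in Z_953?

776

Apply the Euclidean algorithm and back-substitute:
953 = 1*883 + 70
883 = 12*70 + 43
70 = 1*43 + 27
43 = 1*27 + 16
27 = 1*16 + 11
16 = 1*11 + 5
11 = 2*5 + 1
5 = 5*1 + 0
gcd(883, 953) = 1, so the inverse exists.
Back-substitute for 1:
1 = 1*11 − 2*5
  = −2*16 + 3*11
  = 3*27 − 5*16
  = −5*43 + 8*27
  = 8*70 − 13*43
  = −13*883 + 164*70
  = 164*953 − 177*883
So 883⁻¹ ≡ −177 ≡ 776 (mod 953).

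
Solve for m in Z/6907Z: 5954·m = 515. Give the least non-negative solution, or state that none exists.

gcd(5954, 6907) = 1, so a unique solution mod 6907 exists.
5954⁻¹ ≡ 3834 (mod 6907).
m ≡ 3834·515 ≡ 6015 (mod 6907).

6015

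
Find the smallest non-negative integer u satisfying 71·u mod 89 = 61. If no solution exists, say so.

gcd(71, 89) = 1, so a unique solution mod 89 exists.
71⁻¹ ≡ 84 (mod 89).
u ≡ 84·61 ≡ 51 (mod 89).

51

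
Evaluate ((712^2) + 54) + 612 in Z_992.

(712)^2 ≡ 32 (mod 992)
32 + 54 = 86
86 + 612 = 698

698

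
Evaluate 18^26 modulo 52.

12

Using repeated squaring:
26 in binary is 11010, i.e. 26 = 16 + 8 + 2.
18^1 ≡ 18 (mod 52)
18^2 ≡ 18^2 = 324 ≡ 12 (mod 52)
18^4 ≡ 12^2 = 144 ≡ 40 (mod 52)
18^8 ≡ 40^2 = 1600 ≡ 40 (mod 52)
18^16 ≡ 40^2 = 1600 ≡ 40 (mod 52)
18^26 = 18^16 × 18^8 × 18^2 ≡ 40 × 40 × 12 (mod 52).
Accumulate the product:
40 × 40 = 1600 ≡ 40
40 × 12 = 480 ≡ 12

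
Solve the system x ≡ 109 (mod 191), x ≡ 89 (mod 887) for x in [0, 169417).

191⁻¹ mod 887: 191*274 ≡ 1 (mod 887), so 191⁻¹ ≡ 274.
x = 109 + 191*((89 − 109)*274 mod 887) = 109 + 191*729 = 139348.

139348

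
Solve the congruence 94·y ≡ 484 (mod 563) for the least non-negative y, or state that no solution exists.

89

gcd(94, 563) = 1, so a unique solution mod 563 exists.
94⁻¹ ≡ 6 (mod 563).
y ≡ 6·484 ≡ 89 (mod 563).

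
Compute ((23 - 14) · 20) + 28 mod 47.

23 - 14 = 9
9 · 20 = 180 ≡ 39 (mod 47)
39 + 28 = 67 ≡ 20 (mod 47)

20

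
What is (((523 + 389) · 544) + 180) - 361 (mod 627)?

617

523 + 389 = 912 ≡ 285 (mod 627)
285 · 544 = 155040 ≡ 171 (mod 627)
171 + 180 = 351
351 - 361 = -10 ≡ 617 (mod 627)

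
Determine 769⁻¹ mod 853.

853 = 1·769 + 84
769 = 9·84 + 13
84 = 6·13 + 6
13 = 2·6 + 1
6 = 6·1 + 0
gcd(769, 853) = 1, so the inverse exists.
Back-substitute for 1:
1 = 1·13 − 2·6
  = −2·84 + 13·13
  = 13·769 − 119·84
  = −119·853 + 132·769
So 769⁻¹ ≡ 132 (mod 853).

132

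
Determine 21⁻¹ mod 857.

857 = 40·21 + 17
21 = 1·17 + 4
17 = 4·4 + 1
4 = 4·1 + 0
gcd(21, 857) = 1, so the inverse exists.
Back-substitute for 1:
1 = 1·17 − 4·4
  = −4·21 + 5·17
  = 5·857 − 204·21
So 21⁻¹ ≡ −204 ≡ 653 (mod 857).

653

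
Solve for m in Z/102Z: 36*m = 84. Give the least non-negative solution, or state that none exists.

8

gcd(36, 102) = 6, and 6 | 84, so solutions exist.
Divide through by 6: 6*m ≡ 14 mod 17.
6⁻¹ ≡ 3 (mod 17).
m ≡ 3*14 ≡ 8 (mod 17).
The smallest non-negative solution is m = 8.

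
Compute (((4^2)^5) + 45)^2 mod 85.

66

(4)^2 ≡ 16 (mod 85)
(16)^5 ≡ 16 (mod 85)
16 + 45 = 61
(61)^2 ≡ 66 (mod 85)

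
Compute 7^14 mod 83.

14 in binary is 1110, i.e. 14 = 8 + 4 + 2.
7^1 ≡ 7 (mod 83)
7^2 ≡ 7^2 = 49 (mod 83)
7^4 ≡ 49^2 = 2401 ≡ 77 (mod 83)
7^8 ≡ 77^2 = 5929 ≡ 36 (mod 83)
7^14 = 7^8 * 7^4 * 7^2 ≡ 36 * 77 * 49 (mod 83).
Accumulate the product:
36 * 77 = 2772 ≡ 33
33 * 49 = 1617 ≡ 40

40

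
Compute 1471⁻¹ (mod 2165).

By the extended Euclidean algorithm:
2165 = 1*1471 + 694
1471 = 2*694 + 83
694 = 8*83 + 30
83 = 2*30 + 23
30 = 1*23 + 7
23 = 3*7 + 2
7 = 3*2 + 1
2 = 2*1 + 0
gcd(1471, 2165) = 1, so the inverse exists.
Back-substitute for 1:
1 = 1*7 − 3*2
  = −3*23 + 10*7
  = 10*30 − 13*23
  = −13*83 + 36*30
  = 36*694 − 301*83
  = −301*1471 + 638*694
  = 638*2165 − 939*1471
So 1471⁻¹ ≡ −939 ≡ 1226 (mod 2165).

1226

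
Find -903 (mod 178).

-903 = -6*178 + 165, so -903 ≡ 165 (mod 178).

165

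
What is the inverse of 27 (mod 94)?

7

94 = 3·27 + 13
27 = 2·13 + 1
13 = 13·1 + 0
gcd(27, 94) = 1, so the inverse exists.
Bézout: 1 = −2·94 + 7·27.
So 27⁻¹ ≡ 7 (mod 94).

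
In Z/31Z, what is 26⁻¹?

6

31 = 1×26 + 5
26 = 5×5 + 1
5 = 5×1 + 0
gcd(26, 31) = 1, so the inverse exists.
Back-substitute for 1:
1 = 1×26 − 5×5
  = −5×31 + 6×26
So 26⁻¹ ≡ 6 (mod 31).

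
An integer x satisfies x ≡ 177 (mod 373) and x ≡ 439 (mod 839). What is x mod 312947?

253817

373⁻¹ mod 839: 373×9 ≡ 1 (mod 839), so 373⁻¹ ≡ 9.
x = 177 + 373×((439 − 177)×9 mod 839) = 177 + 373×680 = 253817.
Check: 253817 mod 373 = 177, 253817 mod 839 = 439. ✓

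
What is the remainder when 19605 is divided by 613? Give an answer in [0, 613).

602

19605 = 31*613 + 602, so 19605 ≡ 602 (mod 613).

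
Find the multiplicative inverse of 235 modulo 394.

337

394 = 1×235 + 159
235 = 1×159 + 76
159 = 2×76 + 7
76 = 10×7 + 6
7 = 1×6 + 1
6 = 6×1 + 0
gcd(235, 394) = 1, so the inverse exists.
Bézout: 1 = 34×394 − 57×235.
So 235⁻¹ ≡ −57 ≡ 337 (mod 394).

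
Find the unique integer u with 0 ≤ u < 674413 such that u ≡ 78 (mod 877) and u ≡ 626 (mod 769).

104441

877⁻¹ mod 769: 877×591 ≡ 1 (mod 769), so 877⁻¹ ≡ 591.
u = 78 + 877×((626 − 78)×591 mod 769) = 78 + 877×119 = 104441.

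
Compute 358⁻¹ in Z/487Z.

151

Apply the Euclidean algorithm and back-substitute:
487 = 1×358 + 129
358 = 2×129 + 100
129 = 1×100 + 29
100 = 3×29 + 13
29 = 2×13 + 3
13 = 4×3 + 1
3 = 3×1 + 0
gcd(358, 487) = 1, so the inverse exists.
Back-substitute for 1:
1 = 1×13 − 4×3
  = −4×29 + 9×13
  = 9×100 − 31×29
  = −31×129 + 40×100
  = 40×358 − 111×129
  = −111×487 + 151×358
So 358⁻¹ ≡ 151 (mod 487).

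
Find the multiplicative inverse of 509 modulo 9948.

2873

By the extended Euclidean algorithm:
9948 = 19×509 + 277
509 = 1×277 + 232
277 = 1×232 + 45
232 = 5×45 + 7
45 = 6×7 + 3
7 = 2×3 + 1
3 = 3×1 + 0
gcd(509, 9948) = 1, so the inverse exists.
Bézout: 1 = −147×9948 + 2873×509.
So 509⁻¹ ≡ 2873 (mod 9948).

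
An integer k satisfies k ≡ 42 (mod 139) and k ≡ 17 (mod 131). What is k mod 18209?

139⁻¹ mod 131: 139×82 ≡ 1 (mod 131), so 139⁻¹ ≡ 82.
k = 42 + 139×((17 − 42)×82 mod 131) = 42 + 139×46 = 6436.

6436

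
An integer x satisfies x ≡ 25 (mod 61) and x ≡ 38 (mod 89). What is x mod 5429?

61⁻¹ mod 89: 61·54 ≡ 1 (mod 89), so 61⁻¹ ≡ 54.
x = 25 + 61·((38 − 25)·54 mod 89) = 25 + 61·79 = 4844.

4844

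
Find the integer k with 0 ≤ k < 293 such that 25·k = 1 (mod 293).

By the extended Euclidean algorithm:
293 = 11*25 + 18
25 = 1*18 + 7
18 = 2*7 + 4
7 = 1*4 + 3
4 = 1*3 + 1
3 = 3*1 + 0
gcd(25, 293) = 1, so the inverse exists.
Bézout: 1 = 7*293 − 82*25.
So 25⁻¹ ≡ −82 ≡ 211 (mod 293).

211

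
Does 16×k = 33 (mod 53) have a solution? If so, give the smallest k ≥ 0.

12

gcd(16, 53) = 1, so a unique solution mod 53 exists.
16⁻¹ ≡ 10 (mod 53).
k ≡ 10×33 ≡ 12 (mod 53).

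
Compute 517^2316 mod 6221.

5653

517^1 ≡ 517 (mod 6221)
517^2 ≡ 517^2 = 267289 ≡ 6007 (mod 6221)
517^4 ≡ 6007^2 = 36084049 ≡ 2249 (mod 6221)
517^8 ≡ 2249^2 = 5058001 ≡ 328 (mod 6221)
517^16 ≡ 328^2 = 107584 ≡ 1827 (mod 6221)
517^32 ≡ 1827^2 = 3337929 ≡ 3473 (mod 6221)
517^64 ≡ 3473^2 = 12061729 ≡ 5431 (mod 6221)
517^128 ≡ 5431^2 = 29495761 ≡ 2000 (mod 6221)
517^256 ≡ 2000^2 = 4000000 ≡ 6118 (mod 6221)
517^512 ≡ 6118^2 = 37429924 ≡ 4388 (mod 6221)
517^1024 ≡ 4388^2 = 19254544 ≡ 549 (mod 6221)
517^2048 ≡ 549^2 = 301401 ≡ 2793 (mod 6221)
517^2316 = 517^2048 × 517^256 × 517^8 × 517^4 ≡ 2793 × 6118 × 328 × 2249 (mod 6221).
Accumulate the product:
2793 × 6118 = 17087574 ≡ 4708
4708 × 328 = 1544224 ≡ 1416
1416 × 2249 = 3184584 ≡ 5653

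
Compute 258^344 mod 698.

Using repeated squaring:
344 in binary is 101011000, i.e. 344 = 256 + 64 + 16 + 8.
258^1 ≡ 258 (mod 698)
258^2 ≡ 258^2 = 66564 ≡ 254 (mod 698)
258^4 ≡ 254^2 = 64516 ≡ 300 (mod 698)
258^8 ≡ 300^2 = 90000 ≡ 656 (mod 698)
258^16 ≡ 656^2 = 430336 ≡ 368 (mod 698)
258^32 ≡ 368^2 = 135424 ≡ 12 (mod 698)
258^64 ≡ 12^2 = 144 (mod 698)
258^128 ≡ 144^2 = 20736 ≡ 494 (mod 698)
258^256 ≡ 494^2 = 244036 ≡ 434 (mod 698)
258^344 = 258^256 · 258^64 · 258^16 · 258^8 ≡ 434 · 144 · 368 · 656 (mod 698).
Accumulate the product:
434 · 144 = 62496 ≡ 374
374 · 368 = 137632 ≡ 126
126 · 656 = 82656 ≡ 292

292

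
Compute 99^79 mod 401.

99^1 ≡ 99 (mod 401)
99^2 ≡ 99^2 = 9801 ≡ 177 (mod 401)
99^4 ≡ 177^2 = 31329 ≡ 51 (mod 401)
99^8 ≡ 51^2 = 2601 ≡ 195 (mod 401)
99^16 ≡ 195^2 = 38025 ≡ 331 (mod 401)
99^32 ≡ 331^2 = 109561 ≡ 88 (mod 401)
99^64 ≡ 88^2 = 7744 ≡ 125 (mod 401)
99^79 = 99^64 * 99^8 * 99^4 * 99^2 * 99^1 ≡ 125 * 195 * 51 * 177 * 99 (mod 401).
Accumulate the product:
125 * 195 = 24375 ≡ 315
315 * 51 = 16065 ≡ 25
25 * 177 = 4425 ≡ 14
14 * 99 = 1386 ≡ 183

183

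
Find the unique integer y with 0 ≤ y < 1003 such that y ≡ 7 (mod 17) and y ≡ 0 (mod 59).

17⁻¹ mod 59: 17*7 ≡ 1 (mod 59), so 17⁻¹ ≡ 7.
y = 7 + 17*((0 − 7)*7 mod 59) = 7 + 17*10 = 177.
Check: 177 mod 17 = 7, 177 mod 59 = 0. ✓

177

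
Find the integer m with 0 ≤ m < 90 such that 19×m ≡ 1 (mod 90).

19

Run the extended Euclidean algorithm:
90 = 4×19 + 14
19 = 1×14 + 5
14 = 2×5 + 4
5 = 1×4 + 1
4 = 4×1 + 0
gcd(19, 90) = 1, so the inverse exists.
Back-substitute for 1:
1 = 1×5 − 1×4
  = −1×14 + 3×5
  = 3×19 − 4×14
  = −4×90 + 19×19
So 19⁻¹ ≡ 19 (mod 90).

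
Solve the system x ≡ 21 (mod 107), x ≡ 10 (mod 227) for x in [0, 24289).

9544

107⁻¹ mod 227: 107·157 ≡ 1 (mod 227), so 107⁻¹ ≡ 157.
x = 21 + 107·((10 − 21)·157 mod 227) = 21 + 107·89 = 9544.
Check: 9544 mod 107 = 21, 9544 mod 227 = 10. ✓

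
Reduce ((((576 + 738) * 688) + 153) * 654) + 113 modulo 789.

576 + 738 = 1314 ≡ 525 (mod 789)
525 * 688 = 361200 ≡ 627 (mod 789)
627 + 153 = 780
780 * 654 = 510120 ≡ 426 (mod 789)
426 + 113 = 539

539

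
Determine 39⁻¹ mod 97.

5

Apply the Euclidean algorithm and back-substitute:
97 = 2*39 + 19
39 = 2*19 + 1
19 = 19*1 + 0
gcd(39, 97) = 1, so the inverse exists.
Bézout: 1 = −2*97 + 5*39.
So 39⁻¹ ≡ 5 (mod 97).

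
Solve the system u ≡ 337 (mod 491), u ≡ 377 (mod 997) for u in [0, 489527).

160894

491⁻¹ mod 997: 491*731 ≡ 1 (mod 997), so 491⁻¹ ≡ 731.
u = 337 + 491*((377 − 337)*731 mod 997) = 337 + 491*327 = 160894.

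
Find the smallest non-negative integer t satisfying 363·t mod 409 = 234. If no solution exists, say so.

315

gcd(363, 409) = 1, so a unique solution mod 409 exists.
363⁻¹ ≡ 80 (mod 409).
t ≡ 80·234 ≡ 315 (mod 409).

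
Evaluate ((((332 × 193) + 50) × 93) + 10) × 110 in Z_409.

256

332 × 193 = 64076 ≡ 272 (mod 409)
272 + 50 = 322
322 × 93 = 29946 ≡ 89 (mod 409)
89 + 10 = 99
99 × 110 = 10890 ≡ 256 (mod 409)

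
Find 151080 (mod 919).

151080 = 164×919 + 364, so 151080 ≡ 364 (mod 919).

364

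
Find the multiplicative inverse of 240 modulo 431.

88

Run the extended Euclidean algorithm:
431 = 1*240 + 191
240 = 1*191 + 49
191 = 3*49 + 44
49 = 1*44 + 5
44 = 8*5 + 4
5 = 1*4 + 1
4 = 4*1 + 0
gcd(240, 431) = 1, so the inverse exists.
Bézout: 1 = −49*431 + 88*240.
So 240⁻¹ ≡ 88 (mod 431).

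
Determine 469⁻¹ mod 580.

Apply the Euclidean algorithm and back-substitute:
580 = 1×469 + 111
469 = 4×111 + 25
111 = 4×25 + 11
25 = 2×11 + 3
11 = 3×3 + 2
3 = 1×2 + 1
2 = 2×1 + 0
gcd(469, 580) = 1, so the inverse exists.
Bézout: 1 = −169×580 + 209×469.
So 469⁻¹ ≡ 209 (mod 580).

209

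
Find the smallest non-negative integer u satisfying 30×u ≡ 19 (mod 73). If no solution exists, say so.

42

gcd(30, 73) = 1, so a unique solution mod 73 exists.
30⁻¹ ≡ 56 (mod 73).
u ≡ 56×19 ≡ 42 (mod 73).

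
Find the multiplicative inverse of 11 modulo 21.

2

21 = 1*11 + 10
11 = 1*10 + 1
10 = 10*1 + 0
gcd(11, 21) = 1, so the inverse exists.
Back-substitute for 1:
1 = 1*11 − 1*10
  = −1*21 + 2*11
So 11⁻¹ ≡ 2 (mod 21).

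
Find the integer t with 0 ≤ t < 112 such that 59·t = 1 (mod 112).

19

Run the extended Euclidean algorithm:
112 = 1·59 + 53
59 = 1·53 + 6
53 = 8·6 + 5
6 = 1·5 + 1
5 = 5·1 + 0
gcd(59, 112) = 1, so the inverse exists.
Back-substitute for 1:
1 = 1·6 − 1·5
  = −1·53 + 9·6
  = 9·59 − 10·53
  = −10·112 + 19·59
So 59⁻¹ ≡ 19 (mod 112).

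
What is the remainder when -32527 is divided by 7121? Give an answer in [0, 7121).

-32527 = -5*7121 + 3078, so -32527 ≡ 3078 (mod 7121).

3078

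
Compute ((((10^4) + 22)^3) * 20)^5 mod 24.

(10)^4 ≡ 16 (mod 24)
16 + 22 = 38 ≡ 14 (mod 24)
(14)^3 ≡ 8 (mod 24)
8 * 20 = 160 ≡ 16 (mod 24)
(16)^5 ≡ 16 (mod 24)

16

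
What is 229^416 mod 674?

Using repeated squaring:
416 in binary is 110100000, i.e. 416 = 256 + 128 + 32.
229^1 ≡ 229 (mod 674)
229^2 ≡ 229^2 = 52441 ≡ 543 (mod 674)
229^4 ≡ 543^2 = 294849 ≡ 311 (mod 674)
229^8 ≡ 311^2 = 96721 ≡ 339 (mod 674)
229^16 ≡ 339^2 = 114921 ≡ 341 (mod 674)
229^32 ≡ 341^2 = 116281 ≡ 353 (mod 674)
229^64 ≡ 353^2 = 124609 ≡ 593 (mod 674)
229^128 ≡ 593^2 = 351649 ≡ 495 (mod 674)
229^256 ≡ 495^2 = 245025 ≡ 363 (mod 674)
229^416 = 229^256 × 229^128 × 229^32 ≡ 363 × 495 × 353 (mod 674).
Accumulate the product:
363 × 495 = 179685 ≡ 401
401 × 353 = 141553 ≡ 13

13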